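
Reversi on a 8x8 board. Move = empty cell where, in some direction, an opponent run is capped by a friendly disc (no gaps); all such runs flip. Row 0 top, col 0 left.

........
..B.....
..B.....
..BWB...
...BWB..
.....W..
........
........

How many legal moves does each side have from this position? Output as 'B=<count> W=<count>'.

Answer: B=4 W=7

Derivation:
-- B to move --
(2,3): flips 1 -> legal
(2,4): no bracket -> illegal
(3,5): no bracket -> illegal
(4,2): no bracket -> illegal
(4,6): no bracket -> illegal
(5,3): no bracket -> illegal
(5,4): flips 1 -> legal
(5,6): no bracket -> illegal
(6,4): no bracket -> illegal
(6,5): flips 1 -> legal
(6,6): flips 3 -> legal
B mobility = 4
-- W to move --
(0,1): no bracket -> illegal
(0,2): no bracket -> illegal
(0,3): no bracket -> illegal
(1,1): flips 1 -> legal
(1,3): no bracket -> illegal
(2,1): no bracket -> illegal
(2,3): no bracket -> illegal
(2,4): flips 1 -> legal
(2,5): no bracket -> illegal
(3,1): flips 1 -> legal
(3,5): flips 2 -> legal
(3,6): no bracket -> illegal
(4,1): no bracket -> illegal
(4,2): flips 1 -> legal
(4,6): flips 1 -> legal
(5,2): no bracket -> illegal
(5,3): flips 1 -> legal
(5,4): no bracket -> illegal
(5,6): no bracket -> illegal
W mobility = 7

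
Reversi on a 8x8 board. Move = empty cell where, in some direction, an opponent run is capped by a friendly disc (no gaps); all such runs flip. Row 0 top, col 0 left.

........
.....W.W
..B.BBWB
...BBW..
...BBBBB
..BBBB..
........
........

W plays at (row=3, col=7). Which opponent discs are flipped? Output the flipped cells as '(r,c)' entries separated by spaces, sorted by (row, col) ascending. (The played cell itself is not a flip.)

Dir NW: first cell 'W' (not opp) -> no flip
Dir N: opp run (2,7) capped by W -> flip
Dir NE: edge -> no flip
Dir W: first cell '.' (not opp) -> no flip
Dir E: edge -> no flip
Dir SW: opp run (4,6) (5,5), next='.' -> no flip
Dir S: opp run (4,7), next='.' -> no flip
Dir SE: edge -> no flip

Answer: (2,7)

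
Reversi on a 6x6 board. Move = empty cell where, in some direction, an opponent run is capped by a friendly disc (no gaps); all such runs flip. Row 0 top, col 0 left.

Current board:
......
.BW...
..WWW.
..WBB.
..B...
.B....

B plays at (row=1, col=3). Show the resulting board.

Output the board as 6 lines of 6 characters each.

Place B at (1,3); scan 8 dirs for brackets.
Dir NW: first cell '.' (not opp) -> no flip
Dir N: first cell '.' (not opp) -> no flip
Dir NE: first cell '.' (not opp) -> no flip
Dir W: opp run (1,2) capped by B -> flip
Dir E: first cell '.' (not opp) -> no flip
Dir SW: opp run (2,2), next='.' -> no flip
Dir S: opp run (2,3) capped by B -> flip
Dir SE: opp run (2,4), next='.' -> no flip
All flips: (1,2) (2,3)

Answer: ......
.BBB..
..WBW.
..WBB.
..B...
.B....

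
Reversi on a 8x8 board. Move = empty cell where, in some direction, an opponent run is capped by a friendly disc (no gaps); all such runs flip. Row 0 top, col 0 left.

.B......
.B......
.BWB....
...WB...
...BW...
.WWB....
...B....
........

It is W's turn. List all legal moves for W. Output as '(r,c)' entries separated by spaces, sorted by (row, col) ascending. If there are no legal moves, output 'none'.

Answer: (0,0) (1,3) (2,0) (2,4) (2,5) (3,5) (4,2) (5,4) (6,2) (7,3) (7,4)

Derivation:
(0,0): flips 1 -> legal
(0,2): no bracket -> illegal
(1,0): no bracket -> illegal
(1,2): no bracket -> illegal
(1,3): flips 1 -> legal
(1,4): no bracket -> illegal
(2,0): flips 1 -> legal
(2,4): flips 2 -> legal
(2,5): flips 2 -> legal
(3,0): no bracket -> illegal
(3,1): no bracket -> illegal
(3,2): no bracket -> illegal
(3,5): flips 1 -> legal
(4,2): flips 1 -> legal
(4,5): no bracket -> illegal
(5,4): flips 1 -> legal
(6,2): flips 1 -> legal
(6,4): no bracket -> illegal
(7,2): no bracket -> illegal
(7,3): flips 3 -> legal
(7,4): flips 1 -> legal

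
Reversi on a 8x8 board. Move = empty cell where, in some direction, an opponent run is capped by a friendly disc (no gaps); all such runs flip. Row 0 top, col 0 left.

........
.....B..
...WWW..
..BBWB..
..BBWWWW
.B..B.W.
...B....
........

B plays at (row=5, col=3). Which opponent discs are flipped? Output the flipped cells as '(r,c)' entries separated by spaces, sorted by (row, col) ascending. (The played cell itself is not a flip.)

Dir NW: first cell 'B' (not opp) -> no flip
Dir N: first cell 'B' (not opp) -> no flip
Dir NE: opp run (4,4) capped by B -> flip
Dir W: first cell '.' (not opp) -> no flip
Dir E: first cell 'B' (not opp) -> no flip
Dir SW: first cell '.' (not opp) -> no flip
Dir S: first cell 'B' (not opp) -> no flip
Dir SE: first cell '.' (not opp) -> no flip

Answer: (4,4)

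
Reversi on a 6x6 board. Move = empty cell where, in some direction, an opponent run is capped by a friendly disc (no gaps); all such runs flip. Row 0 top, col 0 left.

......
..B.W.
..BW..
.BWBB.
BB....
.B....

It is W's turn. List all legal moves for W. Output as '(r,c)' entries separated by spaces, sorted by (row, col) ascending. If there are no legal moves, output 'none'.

(0,1): flips 1 -> legal
(0,2): flips 2 -> legal
(0,3): no bracket -> illegal
(1,1): no bracket -> illegal
(1,3): no bracket -> illegal
(2,0): no bracket -> illegal
(2,1): flips 1 -> legal
(2,4): no bracket -> illegal
(2,5): no bracket -> illegal
(3,0): flips 1 -> legal
(3,5): flips 2 -> legal
(4,2): no bracket -> illegal
(4,3): flips 1 -> legal
(4,4): no bracket -> illegal
(4,5): flips 1 -> legal
(5,0): flips 1 -> legal
(5,2): no bracket -> illegal

Answer: (0,1) (0,2) (2,1) (3,0) (3,5) (4,3) (4,5) (5,0)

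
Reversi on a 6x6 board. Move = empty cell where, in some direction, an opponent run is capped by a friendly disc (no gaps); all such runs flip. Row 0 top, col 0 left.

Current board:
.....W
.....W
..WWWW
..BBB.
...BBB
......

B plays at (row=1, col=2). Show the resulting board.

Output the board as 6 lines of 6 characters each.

Answer: .....W
..B..W
..BBWW
..BBB.
...BBB
......

Derivation:
Place B at (1,2); scan 8 dirs for brackets.
Dir NW: first cell '.' (not opp) -> no flip
Dir N: first cell '.' (not opp) -> no flip
Dir NE: first cell '.' (not opp) -> no flip
Dir W: first cell '.' (not opp) -> no flip
Dir E: first cell '.' (not opp) -> no flip
Dir SW: first cell '.' (not opp) -> no flip
Dir S: opp run (2,2) capped by B -> flip
Dir SE: opp run (2,3) capped by B -> flip
All flips: (2,2) (2,3)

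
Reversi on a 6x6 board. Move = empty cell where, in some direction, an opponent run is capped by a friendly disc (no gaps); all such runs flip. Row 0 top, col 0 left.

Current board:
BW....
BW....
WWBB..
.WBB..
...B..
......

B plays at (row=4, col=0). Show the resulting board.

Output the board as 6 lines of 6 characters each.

Answer: BW....
BW....
WWBB..
.BBB..
B..B..
......

Derivation:
Place B at (4,0); scan 8 dirs for brackets.
Dir NW: edge -> no flip
Dir N: first cell '.' (not opp) -> no flip
Dir NE: opp run (3,1) capped by B -> flip
Dir W: edge -> no flip
Dir E: first cell '.' (not opp) -> no flip
Dir SW: edge -> no flip
Dir S: first cell '.' (not opp) -> no flip
Dir SE: first cell '.' (not opp) -> no flip
All flips: (3,1)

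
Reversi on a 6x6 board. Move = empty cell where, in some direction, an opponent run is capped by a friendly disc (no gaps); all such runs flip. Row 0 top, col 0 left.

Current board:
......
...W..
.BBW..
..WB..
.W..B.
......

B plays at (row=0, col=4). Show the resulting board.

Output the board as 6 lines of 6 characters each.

Answer: ....B.
...B..
.BBW..
..WB..
.W..B.
......

Derivation:
Place B at (0,4); scan 8 dirs for brackets.
Dir NW: edge -> no flip
Dir N: edge -> no flip
Dir NE: edge -> no flip
Dir W: first cell '.' (not opp) -> no flip
Dir E: first cell '.' (not opp) -> no flip
Dir SW: opp run (1,3) capped by B -> flip
Dir S: first cell '.' (not opp) -> no flip
Dir SE: first cell '.' (not opp) -> no flip
All flips: (1,3)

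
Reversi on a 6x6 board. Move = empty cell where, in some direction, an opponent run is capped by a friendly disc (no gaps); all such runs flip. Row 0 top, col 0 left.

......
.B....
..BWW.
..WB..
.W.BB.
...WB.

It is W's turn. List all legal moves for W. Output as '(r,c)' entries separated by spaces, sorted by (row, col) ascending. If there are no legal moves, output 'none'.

(0,0): no bracket -> illegal
(0,1): no bracket -> illegal
(0,2): no bracket -> illegal
(1,0): no bracket -> illegal
(1,2): flips 1 -> legal
(1,3): no bracket -> illegal
(2,0): no bracket -> illegal
(2,1): flips 1 -> legal
(3,1): no bracket -> illegal
(3,4): flips 1 -> legal
(3,5): flips 1 -> legal
(4,2): flips 1 -> legal
(4,5): no bracket -> illegal
(5,2): no bracket -> illegal
(5,5): flips 1 -> legal

Answer: (1,2) (2,1) (3,4) (3,5) (4,2) (5,5)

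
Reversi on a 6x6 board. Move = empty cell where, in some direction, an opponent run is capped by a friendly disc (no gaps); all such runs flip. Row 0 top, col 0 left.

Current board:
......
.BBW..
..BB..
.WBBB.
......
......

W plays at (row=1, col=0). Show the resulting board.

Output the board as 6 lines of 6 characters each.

Place W at (1,0); scan 8 dirs for brackets.
Dir NW: edge -> no flip
Dir N: first cell '.' (not opp) -> no flip
Dir NE: first cell '.' (not opp) -> no flip
Dir W: edge -> no flip
Dir E: opp run (1,1) (1,2) capped by W -> flip
Dir SW: edge -> no flip
Dir S: first cell '.' (not opp) -> no flip
Dir SE: first cell '.' (not opp) -> no flip
All flips: (1,1) (1,2)

Answer: ......
WWWW..
..BB..
.WBBB.
......
......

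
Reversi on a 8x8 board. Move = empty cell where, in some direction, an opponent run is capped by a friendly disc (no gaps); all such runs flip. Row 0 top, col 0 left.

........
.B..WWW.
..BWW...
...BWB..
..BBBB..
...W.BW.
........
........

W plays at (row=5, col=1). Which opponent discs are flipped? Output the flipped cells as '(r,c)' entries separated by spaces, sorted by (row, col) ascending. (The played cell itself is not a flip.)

Answer: (3,3) (4,2)

Derivation:
Dir NW: first cell '.' (not opp) -> no flip
Dir N: first cell '.' (not opp) -> no flip
Dir NE: opp run (4,2) (3,3) capped by W -> flip
Dir W: first cell '.' (not opp) -> no flip
Dir E: first cell '.' (not opp) -> no flip
Dir SW: first cell '.' (not opp) -> no flip
Dir S: first cell '.' (not opp) -> no flip
Dir SE: first cell '.' (not opp) -> no flip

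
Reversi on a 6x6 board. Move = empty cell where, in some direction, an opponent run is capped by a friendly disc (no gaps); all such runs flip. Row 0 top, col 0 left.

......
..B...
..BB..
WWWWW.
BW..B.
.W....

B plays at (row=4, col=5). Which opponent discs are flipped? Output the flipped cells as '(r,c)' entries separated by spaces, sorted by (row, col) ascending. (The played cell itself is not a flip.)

Dir NW: opp run (3,4) capped by B -> flip
Dir N: first cell '.' (not opp) -> no flip
Dir NE: edge -> no flip
Dir W: first cell 'B' (not opp) -> no flip
Dir E: edge -> no flip
Dir SW: first cell '.' (not opp) -> no flip
Dir S: first cell '.' (not opp) -> no flip
Dir SE: edge -> no flip

Answer: (3,4)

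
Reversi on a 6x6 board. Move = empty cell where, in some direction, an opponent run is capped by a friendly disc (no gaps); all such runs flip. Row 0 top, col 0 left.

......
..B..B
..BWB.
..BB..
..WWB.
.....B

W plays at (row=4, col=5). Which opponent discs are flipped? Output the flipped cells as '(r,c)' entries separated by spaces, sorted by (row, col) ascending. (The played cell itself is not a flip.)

Answer: (4,4)

Derivation:
Dir NW: first cell '.' (not opp) -> no flip
Dir N: first cell '.' (not opp) -> no flip
Dir NE: edge -> no flip
Dir W: opp run (4,4) capped by W -> flip
Dir E: edge -> no flip
Dir SW: first cell '.' (not opp) -> no flip
Dir S: opp run (5,5), next=edge -> no flip
Dir SE: edge -> no flip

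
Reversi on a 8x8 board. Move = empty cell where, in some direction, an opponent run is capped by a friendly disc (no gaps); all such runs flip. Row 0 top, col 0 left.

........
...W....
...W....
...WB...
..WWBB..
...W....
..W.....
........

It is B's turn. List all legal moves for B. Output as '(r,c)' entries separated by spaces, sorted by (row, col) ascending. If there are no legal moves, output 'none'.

Answer: (1,2) (2,2) (3,2) (4,1) (5,2) (7,1)

Derivation:
(0,2): no bracket -> illegal
(0,3): no bracket -> illegal
(0,4): no bracket -> illegal
(1,2): flips 1 -> legal
(1,4): no bracket -> illegal
(2,2): flips 1 -> legal
(2,4): no bracket -> illegal
(3,1): no bracket -> illegal
(3,2): flips 1 -> legal
(4,1): flips 2 -> legal
(5,1): no bracket -> illegal
(5,2): flips 1 -> legal
(5,4): no bracket -> illegal
(6,1): no bracket -> illegal
(6,3): no bracket -> illegal
(6,4): no bracket -> illegal
(7,1): flips 2 -> legal
(7,2): no bracket -> illegal
(7,3): no bracket -> illegal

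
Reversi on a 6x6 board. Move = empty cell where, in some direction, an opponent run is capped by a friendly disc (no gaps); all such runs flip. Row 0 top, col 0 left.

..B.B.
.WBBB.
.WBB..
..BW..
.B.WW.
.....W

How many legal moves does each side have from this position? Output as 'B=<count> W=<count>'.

-- B to move --
(0,0): flips 1 -> legal
(0,1): no bracket -> illegal
(1,0): flips 2 -> legal
(2,0): flips 2 -> legal
(2,4): no bracket -> illegal
(3,0): flips 1 -> legal
(3,1): no bracket -> illegal
(3,4): flips 1 -> legal
(3,5): no bracket -> illegal
(4,2): no bracket -> illegal
(4,5): no bracket -> illegal
(5,2): no bracket -> illegal
(5,3): flips 2 -> legal
(5,4): flips 1 -> legal
B mobility = 7
-- W to move --
(0,1): no bracket -> illegal
(0,3): flips 3 -> legal
(0,5): no bracket -> illegal
(1,5): flips 3 -> legal
(2,4): flips 2 -> legal
(2,5): no bracket -> illegal
(3,0): no bracket -> illegal
(3,1): flips 1 -> legal
(3,4): no bracket -> illegal
(4,0): no bracket -> illegal
(4,2): no bracket -> illegal
(5,0): no bracket -> illegal
(5,1): no bracket -> illegal
(5,2): no bracket -> illegal
W mobility = 4

Answer: B=7 W=4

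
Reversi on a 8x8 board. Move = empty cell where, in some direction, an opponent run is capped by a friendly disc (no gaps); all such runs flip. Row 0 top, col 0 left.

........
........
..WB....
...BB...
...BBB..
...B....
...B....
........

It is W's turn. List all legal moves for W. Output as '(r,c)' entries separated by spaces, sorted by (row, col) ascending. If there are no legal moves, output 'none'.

Answer: (2,4) (5,5)

Derivation:
(1,2): no bracket -> illegal
(1,3): no bracket -> illegal
(1,4): no bracket -> illegal
(2,4): flips 1 -> legal
(2,5): no bracket -> illegal
(3,2): no bracket -> illegal
(3,5): no bracket -> illegal
(3,6): no bracket -> illegal
(4,2): no bracket -> illegal
(4,6): no bracket -> illegal
(5,2): no bracket -> illegal
(5,4): no bracket -> illegal
(5,5): flips 2 -> legal
(5,6): no bracket -> illegal
(6,2): no bracket -> illegal
(6,4): no bracket -> illegal
(7,2): no bracket -> illegal
(7,3): no bracket -> illegal
(7,4): no bracket -> illegal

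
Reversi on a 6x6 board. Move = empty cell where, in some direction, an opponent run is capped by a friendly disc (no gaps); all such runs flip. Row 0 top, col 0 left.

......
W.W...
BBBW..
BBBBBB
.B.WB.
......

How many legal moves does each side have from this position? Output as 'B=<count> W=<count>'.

-- B to move --
(0,0): flips 1 -> legal
(0,1): flips 2 -> legal
(0,2): flips 1 -> legal
(0,3): flips 1 -> legal
(1,1): no bracket -> illegal
(1,3): flips 1 -> legal
(1,4): flips 1 -> legal
(2,4): flips 1 -> legal
(4,2): flips 1 -> legal
(5,2): flips 1 -> legal
(5,3): flips 1 -> legal
(5,4): flips 1 -> legal
B mobility = 11
-- W to move --
(1,1): no bracket -> illegal
(1,3): no bracket -> illegal
(2,4): no bracket -> illegal
(2,5): flips 1 -> legal
(4,0): flips 2 -> legal
(4,2): flips 2 -> legal
(4,5): flips 2 -> legal
(5,0): flips 2 -> legal
(5,1): no bracket -> illegal
(5,2): no bracket -> illegal
(5,3): no bracket -> illegal
(5,4): no bracket -> illegal
(5,5): no bracket -> illegal
W mobility = 5

Answer: B=11 W=5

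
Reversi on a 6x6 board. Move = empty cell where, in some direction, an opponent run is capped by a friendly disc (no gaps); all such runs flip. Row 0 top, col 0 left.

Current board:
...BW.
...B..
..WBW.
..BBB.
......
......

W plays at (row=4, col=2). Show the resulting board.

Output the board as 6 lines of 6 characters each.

Place W at (4,2); scan 8 dirs for brackets.
Dir NW: first cell '.' (not opp) -> no flip
Dir N: opp run (3,2) capped by W -> flip
Dir NE: opp run (3,3) capped by W -> flip
Dir W: first cell '.' (not opp) -> no flip
Dir E: first cell '.' (not opp) -> no flip
Dir SW: first cell '.' (not opp) -> no flip
Dir S: first cell '.' (not opp) -> no flip
Dir SE: first cell '.' (not opp) -> no flip
All flips: (3,2) (3,3)

Answer: ...BW.
...B..
..WBW.
..WWB.
..W...
......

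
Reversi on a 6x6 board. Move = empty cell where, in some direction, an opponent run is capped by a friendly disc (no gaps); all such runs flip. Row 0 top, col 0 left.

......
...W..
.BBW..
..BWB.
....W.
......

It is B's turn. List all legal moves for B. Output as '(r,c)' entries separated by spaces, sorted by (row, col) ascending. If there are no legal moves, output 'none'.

(0,2): no bracket -> illegal
(0,3): no bracket -> illegal
(0,4): flips 1 -> legal
(1,2): flips 1 -> legal
(1,4): flips 1 -> legal
(2,4): flips 1 -> legal
(3,5): no bracket -> illegal
(4,2): no bracket -> illegal
(4,3): no bracket -> illegal
(4,5): no bracket -> illegal
(5,3): no bracket -> illegal
(5,4): flips 1 -> legal
(5,5): flips 2 -> legal

Answer: (0,4) (1,2) (1,4) (2,4) (5,4) (5,5)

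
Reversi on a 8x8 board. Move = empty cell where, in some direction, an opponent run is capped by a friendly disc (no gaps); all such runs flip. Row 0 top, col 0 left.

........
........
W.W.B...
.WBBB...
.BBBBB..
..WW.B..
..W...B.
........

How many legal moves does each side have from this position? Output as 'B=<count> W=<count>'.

Answer: B=9 W=6

Derivation:
-- B to move --
(1,0): no bracket -> illegal
(1,1): flips 1 -> legal
(1,2): flips 1 -> legal
(1,3): no bracket -> illegal
(2,1): flips 1 -> legal
(2,3): no bracket -> illegal
(3,0): flips 1 -> legal
(4,0): no bracket -> illegal
(5,1): no bracket -> illegal
(5,4): no bracket -> illegal
(6,1): flips 1 -> legal
(6,3): flips 2 -> legal
(6,4): flips 1 -> legal
(7,1): flips 2 -> legal
(7,2): flips 2 -> legal
(7,3): no bracket -> illegal
B mobility = 9
-- W to move --
(1,3): no bracket -> illegal
(1,4): no bracket -> illegal
(1,5): no bracket -> illegal
(2,1): no bracket -> illegal
(2,3): flips 2 -> legal
(2,5): flips 2 -> legal
(3,0): flips 1 -> legal
(3,5): flips 4 -> legal
(3,6): no bracket -> illegal
(4,0): no bracket -> illegal
(4,6): no bracket -> illegal
(5,0): no bracket -> illegal
(5,1): flips 1 -> legal
(5,4): no bracket -> illegal
(5,6): no bracket -> illegal
(5,7): no bracket -> illegal
(6,4): no bracket -> illegal
(6,5): no bracket -> illegal
(6,7): no bracket -> illegal
(7,5): no bracket -> illegal
(7,6): no bracket -> illegal
(7,7): flips 4 -> legal
W mobility = 6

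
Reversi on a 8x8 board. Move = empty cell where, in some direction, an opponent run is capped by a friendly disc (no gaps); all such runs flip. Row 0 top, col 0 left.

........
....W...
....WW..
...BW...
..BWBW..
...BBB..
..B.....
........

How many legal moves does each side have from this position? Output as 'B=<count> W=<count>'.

Answer: B=6 W=7

Derivation:
-- B to move --
(0,3): no bracket -> illegal
(0,4): flips 3 -> legal
(0,5): no bracket -> illegal
(1,3): no bracket -> illegal
(1,5): flips 1 -> legal
(1,6): no bracket -> illegal
(2,3): no bracket -> illegal
(2,6): no bracket -> illegal
(3,2): flips 1 -> legal
(3,5): flips 2 -> legal
(3,6): flips 1 -> legal
(4,6): flips 1 -> legal
(5,2): no bracket -> illegal
(5,6): no bracket -> illegal
B mobility = 6
-- W to move --
(2,2): no bracket -> illegal
(2,3): flips 1 -> legal
(3,1): no bracket -> illegal
(3,2): flips 1 -> legal
(3,5): no bracket -> illegal
(4,1): flips 1 -> legal
(4,6): no bracket -> illegal
(5,1): flips 2 -> legal
(5,2): no bracket -> illegal
(5,6): no bracket -> illegal
(6,1): no bracket -> illegal
(6,3): flips 2 -> legal
(6,4): flips 2 -> legal
(6,5): flips 2 -> legal
(6,6): no bracket -> illegal
(7,1): no bracket -> illegal
(7,2): no bracket -> illegal
(7,3): no bracket -> illegal
W mobility = 7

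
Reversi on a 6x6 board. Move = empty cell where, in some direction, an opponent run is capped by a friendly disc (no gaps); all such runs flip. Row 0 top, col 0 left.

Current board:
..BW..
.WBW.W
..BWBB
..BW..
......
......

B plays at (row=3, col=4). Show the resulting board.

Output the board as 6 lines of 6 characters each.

Answer: ..BW..
.WBW.W
..BBBB
..BBB.
......
......

Derivation:
Place B at (3,4); scan 8 dirs for brackets.
Dir NW: opp run (2,3) capped by B -> flip
Dir N: first cell 'B' (not opp) -> no flip
Dir NE: first cell 'B' (not opp) -> no flip
Dir W: opp run (3,3) capped by B -> flip
Dir E: first cell '.' (not opp) -> no flip
Dir SW: first cell '.' (not opp) -> no flip
Dir S: first cell '.' (not opp) -> no flip
Dir SE: first cell '.' (not opp) -> no flip
All flips: (2,3) (3,3)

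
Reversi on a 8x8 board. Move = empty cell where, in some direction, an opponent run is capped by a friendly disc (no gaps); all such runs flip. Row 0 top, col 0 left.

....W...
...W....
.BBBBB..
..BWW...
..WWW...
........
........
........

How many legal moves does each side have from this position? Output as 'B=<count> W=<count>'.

Answer: B=9 W=8

Derivation:
-- B to move --
(0,2): flips 1 -> legal
(0,3): flips 1 -> legal
(0,5): no bracket -> illegal
(1,2): no bracket -> illegal
(1,4): no bracket -> illegal
(1,5): no bracket -> illegal
(3,1): no bracket -> illegal
(3,5): flips 2 -> legal
(4,1): no bracket -> illegal
(4,5): flips 1 -> legal
(5,1): flips 2 -> legal
(5,2): flips 3 -> legal
(5,3): flips 2 -> legal
(5,4): flips 3 -> legal
(5,5): flips 2 -> legal
B mobility = 9
-- W to move --
(1,0): flips 2 -> legal
(1,1): flips 1 -> legal
(1,2): flips 3 -> legal
(1,4): flips 1 -> legal
(1,5): flips 1 -> legal
(1,6): flips 1 -> legal
(2,0): no bracket -> illegal
(2,6): no bracket -> illegal
(3,0): no bracket -> illegal
(3,1): flips 2 -> legal
(3,5): flips 1 -> legal
(3,6): no bracket -> illegal
(4,1): no bracket -> illegal
W mobility = 8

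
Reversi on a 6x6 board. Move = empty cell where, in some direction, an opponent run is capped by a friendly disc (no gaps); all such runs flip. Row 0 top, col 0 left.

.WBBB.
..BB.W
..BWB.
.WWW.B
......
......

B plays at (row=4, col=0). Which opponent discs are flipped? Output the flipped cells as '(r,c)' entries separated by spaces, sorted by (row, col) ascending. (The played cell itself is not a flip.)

Answer: (3,1)

Derivation:
Dir NW: edge -> no flip
Dir N: first cell '.' (not opp) -> no flip
Dir NE: opp run (3,1) capped by B -> flip
Dir W: edge -> no flip
Dir E: first cell '.' (not opp) -> no flip
Dir SW: edge -> no flip
Dir S: first cell '.' (not opp) -> no flip
Dir SE: first cell '.' (not opp) -> no flip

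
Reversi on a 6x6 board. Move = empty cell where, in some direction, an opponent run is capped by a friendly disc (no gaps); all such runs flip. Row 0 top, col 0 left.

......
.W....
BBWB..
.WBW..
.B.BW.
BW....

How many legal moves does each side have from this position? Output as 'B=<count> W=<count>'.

-- B to move --
(0,0): no bracket -> illegal
(0,1): flips 1 -> legal
(0,2): flips 1 -> legal
(1,0): no bracket -> illegal
(1,2): flips 1 -> legal
(1,3): no bracket -> illegal
(2,4): no bracket -> illegal
(3,0): flips 1 -> legal
(3,4): flips 1 -> legal
(3,5): no bracket -> illegal
(4,0): no bracket -> illegal
(4,2): flips 1 -> legal
(4,5): flips 1 -> legal
(5,2): flips 1 -> legal
(5,3): no bracket -> illegal
(5,4): no bracket -> illegal
(5,5): no bracket -> illegal
B mobility = 8
-- W to move --
(1,0): no bracket -> illegal
(1,2): no bracket -> illegal
(1,3): flips 1 -> legal
(1,4): no bracket -> illegal
(2,4): flips 1 -> legal
(3,0): no bracket -> illegal
(3,4): no bracket -> illegal
(4,0): no bracket -> illegal
(4,2): flips 2 -> legal
(5,2): no bracket -> illegal
(5,3): flips 1 -> legal
(5,4): no bracket -> illegal
W mobility = 4

Answer: B=8 W=4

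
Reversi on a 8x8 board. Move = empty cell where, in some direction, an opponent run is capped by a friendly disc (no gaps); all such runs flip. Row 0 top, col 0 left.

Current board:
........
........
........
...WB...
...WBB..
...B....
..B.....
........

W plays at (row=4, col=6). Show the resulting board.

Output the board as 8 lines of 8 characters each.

Answer: ........
........
........
...WB...
...WWWW.
...B....
..B.....
........

Derivation:
Place W at (4,6); scan 8 dirs for brackets.
Dir NW: first cell '.' (not opp) -> no flip
Dir N: first cell '.' (not opp) -> no flip
Dir NE: first cell '.' (not opp) -> no flip
Dir W: opp run (4,5) (4,4) capped by W -> flip
Dir E: first cell '.' (not opp) -> no flip
Dir SW: first cell '.' (not opp) -> no flip
Dir S: first cell '.' (not opp) -> no flip
Dir SE: first cell '.' (not opp) -> no flip
All flips: (4,4) (4,5)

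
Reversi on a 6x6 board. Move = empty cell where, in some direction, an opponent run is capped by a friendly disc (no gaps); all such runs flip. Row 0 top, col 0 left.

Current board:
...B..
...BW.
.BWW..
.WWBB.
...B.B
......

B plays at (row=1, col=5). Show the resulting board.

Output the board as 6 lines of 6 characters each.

Answer: ...B..
...BBB
.BWW..
.WWBB.
...B.B
......

Derivation:
Place B at (1,5); scan 8 dirs for brackets.
Dir NW: first cell '.' (not opp) -> no flip
Dir N: first cell '.' (not opp) -> no flip
Dir NE: edge -> no flip
Dir W: opp run (1,4) capped by B -> flip
Dir E: edge -> no flip
Dir SW: first cell '.' (not opp) -> no flip
Dir S: first cell '.' (not opp) -> no flip
Dir SE: edge -> no flip
All flips: (1,4)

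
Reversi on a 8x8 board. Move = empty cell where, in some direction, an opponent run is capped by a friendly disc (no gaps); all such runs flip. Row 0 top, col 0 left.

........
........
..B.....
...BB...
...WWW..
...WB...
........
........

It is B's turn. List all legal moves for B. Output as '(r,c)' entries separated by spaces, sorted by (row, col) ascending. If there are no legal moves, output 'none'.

Answer: (3,2) (3,6) (5,2) (5,5) (5,6) (6,3)

Derivation:
(3,2): flips 1 -> legal
(3,5): no bracket -> illegal
(3,6): flips 1 -> legal
(4,2): no bracket -> illegal
(4,6): no bracket -> illegal
(5,2): flips 2 -> legal
(5,5): flips 1 -> legal
(5,6): flips 1 -> legal
(6,2): no bracket -> illegal
(6,3): flips 2 -> legal
(6,4): no bracket -> illegal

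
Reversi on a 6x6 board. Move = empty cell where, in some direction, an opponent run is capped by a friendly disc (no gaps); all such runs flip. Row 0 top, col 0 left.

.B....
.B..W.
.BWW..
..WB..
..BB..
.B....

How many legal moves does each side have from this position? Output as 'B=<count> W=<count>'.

Answer: B=4 W=8

Derivation:
-- B to move --
(0,3): no bracket -> illegal
(0,4): no bracket -> illegal
(0,5): no bracket -> illegal
(1,2): flips 2 -> legal
(1,3): flips 1 -> legal
(1,5): no bracket -> illegal
(2,4): flips 2 -> legal
(2,5): no bracket -> illegal
(3,1): flips 1 -> legal
(3,4): no bracket -> illegal
(4,1): no bracket -> illegal
B mobility = 4
-- W to move --
(0,0): flips 1 -> legal
(0,2): no bracket -> illegal
(1,0): flips 1 -> legal
(1,2): no bracket -> illegal
(2,0): flips 1 -> legal
(2,4): no bracket -> illegal
(3,0): no bracket -> illegal
(3,1): no bracket -> illegal
(3,4): flips 1 -> legal
(4,0): no bracket -> illegal
(4,1): no bracket -> illegal
(4,4): flips 1 -> legal
(5,0): no bracket -> illegal
(5,2): flips 1 -> legal
(5,3): flips 2 -> legal
(5,4): flips 1 -> legal
W mobility = 8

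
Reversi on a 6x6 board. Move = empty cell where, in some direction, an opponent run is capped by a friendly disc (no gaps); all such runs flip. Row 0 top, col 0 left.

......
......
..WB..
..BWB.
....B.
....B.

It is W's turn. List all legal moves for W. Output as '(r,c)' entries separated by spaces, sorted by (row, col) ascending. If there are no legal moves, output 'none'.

(1,2): no bracket -> illegal
(1,3): flips 1 -> legal
(1,4): no bracket -> illegal
(2,1): no bracket -> illegal
(2,4): flips 1 -> legal
(2,5): no bracket -> illegal
(3,1): flips 1 -> legal
(3,5): flips 1 -> legal
(4,1): no bracket -> illegal
(4,2): flips 1 -> legal
(4,3): no bracket -> illegal
(4,5): no bracket -> illegal
(5,3): no bracket -> illegal
(5,5): flips 1 -> legal

Answer: (1,3) (2,4) (3,1) (3,5) (4,2) (5,5)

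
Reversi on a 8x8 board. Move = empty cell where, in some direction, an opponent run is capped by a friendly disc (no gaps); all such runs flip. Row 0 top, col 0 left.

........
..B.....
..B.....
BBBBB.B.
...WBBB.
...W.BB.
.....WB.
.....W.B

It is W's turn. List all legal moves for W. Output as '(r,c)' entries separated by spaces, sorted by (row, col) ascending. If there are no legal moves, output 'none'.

(0,1): no bracket -> illegal
(0,2): no bracket -> illegal
(0,3): no bracket -> illegal
(1,1): no bracket -> illegal
(1,3): no bracket -> illegal
(2,0): no bracket -> illegal
(2,1): flips 1 -> legal
(2,3): flips 1 -> legal
(2,4): no bracket -> illegal
(2,5): flips 1 -> legal
(2,6): no bracket -> illegal
(2,7): no bracket -> illegal
(3,5): flips 3 -> legal
(3,7): no bracket -> illegal
(4,0): no bracket -> illegal
(4,1): no bracket -> illegal
(4,2): no bracket -> illegal
(4,7): flips 4 -> legal
(5,4): no bracket -> illegal
(5,7): flips 1 -> legal
(6,4): no bracket -> illegal
(6,7): flips 1 -> legal
(7,6): no bracket -> illegal

Answer: (2,1) (2,3) (2,5) (3,5) (4,7) (5,7) (6,7)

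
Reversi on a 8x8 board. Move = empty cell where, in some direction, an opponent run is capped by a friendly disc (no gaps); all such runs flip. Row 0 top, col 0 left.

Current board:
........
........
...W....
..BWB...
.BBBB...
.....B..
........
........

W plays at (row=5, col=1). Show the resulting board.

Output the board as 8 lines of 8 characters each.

Place W at (5,1); scan 8 dirs for brackets.
Dir NW: first cell '.' (not opp) -> no flip
Dir N: opp run (4,1), next='.' -> no flip
Dir NE: opp run (4,2) capped by W -> flip
Dir W: first cell '.' (not opp) -> no flip
Dir E: first cell '.' (not opp) -> no flip
Dir SW: first cell '.' (not opp) -> no flip
Dir S: first cell '.' (not opp) -> no flip
Dir SE: first cell '.' (not opp) -> no flip
All flips: (4,2)

Answer: ........
........
...W....
..BWB...
.BWBB...
.W...B..
........
........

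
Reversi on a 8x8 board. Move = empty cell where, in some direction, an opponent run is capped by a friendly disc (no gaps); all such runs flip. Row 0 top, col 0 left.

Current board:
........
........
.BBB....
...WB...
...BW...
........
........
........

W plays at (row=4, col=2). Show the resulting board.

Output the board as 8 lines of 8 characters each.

Place W at (4,2); scan 8 dirs for brackets.
Dir NW: first cell '.' (not opp) -> no flip
Dir N: first cell '.' (not opp) -> no flip
Dir NE: first cell 'W' (not opp) -> no flip
Dir W: first cell '.' (not opp) -> no flip
Dir E: opp run (4,3) capped by W -> flip
Dir SW: first cell '.' (not opp) -> no flip
Dir S: first cell '.' (not opp) -> no flip
Dir SE: first cell '.' (not opp) -> no flip
All flips: (4,3)

Answer: ........
........
.BBB....
...WB...
..WWW...
........
........
........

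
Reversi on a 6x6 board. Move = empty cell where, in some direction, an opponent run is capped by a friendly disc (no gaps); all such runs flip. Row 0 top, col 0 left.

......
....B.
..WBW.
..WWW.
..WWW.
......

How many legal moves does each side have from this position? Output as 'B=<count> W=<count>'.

-- B to move --
(1,1): no bracket -> illegal
(1,2): no bracket -> illegal
(1,3): no bracket -> illegal
(1,5): no bracket -> illegal
(2,1): flips 1 -> legal
(2,5): flips 1 -> legal
(3,1): no bracket -> illegal
(3,5): no bracket -> illegal
(4,1): flips 1 -> legal
(4,5): flips 1 -> legal
(5,1): no bracket -> illegal
(5,2): no bracket -> illegal
(5,3): flips 2 -> legal
(5,4): flips 3 -> legal
(5,5): no bracket -> illegal
B mobility = 6
-- W to move --
(0,3): no bracket -> illegal
(0,4): flips 1 -> legal
(0,5): flips 2 -> legal
(1,2): flips 1 -> legal
(1,3): flips 1 -> legal
(1,5): no bracket -> illegal
(2,5): no bracket -> illegal
W mobility = 4

Answer: B=6 W=4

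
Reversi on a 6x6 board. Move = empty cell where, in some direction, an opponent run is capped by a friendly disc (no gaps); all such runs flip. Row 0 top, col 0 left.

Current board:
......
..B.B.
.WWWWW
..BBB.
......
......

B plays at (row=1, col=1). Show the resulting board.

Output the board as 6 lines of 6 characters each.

Answer: ......
.BB.B.
.WBWWW
..BBB.
......
......

Derivation:
Place B at (1,1); scan 8 dirs for brackets.
Dir NW: first cell '.' (not opp) -> no flip
Dir N: first cell '.' (not opp) -> no flip
Dir NE: first cell '.' (not opp) -> no flip
Dir W: first cell '.' (not opp) -> no flip
Dir E: first cell 'B' (not opp) -> no flip
Dir SW: first cell '.' (not opp) -> no flip
Dir S: opp run (2,1), next='.' -> no flip
Dir SE: opp run (2,2) capped by B -> flip
All flips: (2,2)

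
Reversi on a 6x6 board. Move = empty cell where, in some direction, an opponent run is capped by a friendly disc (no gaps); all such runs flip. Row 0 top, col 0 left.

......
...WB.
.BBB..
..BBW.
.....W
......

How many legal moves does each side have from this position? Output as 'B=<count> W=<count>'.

-- B to move --
(0,2): no bracket -> illegal
(0,3): flips 1 -> legal
(0,4): flips 1 -> legal
(1,2): flips 1 -> legal
(2,4): no bracket -> illegal
(2,5): no bracket -> illegal
(3,5): flips 1 -> legal
(4,3): no bracket -> illegal
(4,4): no bracket -> illegal
(5,4): no bracket -> illegal
(5,5): no bracket -> illegal
B mobility = 4
-- W to move --
(0,3): no bracket -> illegal
(0,4): no bracket -> illegal
(0,5): no bracket -> illegal
(1,0): no bracket -> illegal
(1,1): no bracket -> illegal
(1,2): flips 1 -> legal
(1,5): flips 1 -> legal
(2,0): no bracket -> illegal
(2,4): no bracket -> illegal
(2,5): no bracket -> illegal
(3,0): no bracket -> illegal
(3,1): flips 3 -> legal
(4,1): no bracket -> illegal
(4,2): no bracket -> illegal
(4,3): flips 2 -> legal
(4,4): no bracket -> illegal
W mobility = 4

Answer: B=4 W=4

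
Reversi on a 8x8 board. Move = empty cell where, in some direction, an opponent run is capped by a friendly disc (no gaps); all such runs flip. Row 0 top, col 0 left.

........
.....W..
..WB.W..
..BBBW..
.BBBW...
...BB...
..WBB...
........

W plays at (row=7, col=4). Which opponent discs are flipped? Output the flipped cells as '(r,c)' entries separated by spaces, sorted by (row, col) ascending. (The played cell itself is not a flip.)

Answer: (5,4) (6,4)

Derivation:
Dir NW: opp run (6,3), next='.' -> no flip
Dir N: opp run (6,4) (5,4) capped by W -> flip
Dir NE: first cell '.' (not opp) -> no flip
Dir W: first cell '.' (not opp) -> no flip
Dir E: first cell '.' (not opp) -> no flip
Dir SW: edge -> no flip
Dir S: edge -> no flip
Dir SE: edge -> no flip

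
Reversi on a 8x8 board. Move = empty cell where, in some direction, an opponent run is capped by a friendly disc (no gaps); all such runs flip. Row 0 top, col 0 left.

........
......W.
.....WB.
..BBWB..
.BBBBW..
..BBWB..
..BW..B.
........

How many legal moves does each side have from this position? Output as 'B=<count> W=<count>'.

-- B to move --
(0,5): no bracket -> illegal
(0,6): flips 1 -> legal
(0,7): flips 3 -> legal
(1,4): no bracket -> illegal
(1,5): flips 1 -> legal
(1,7): no bracket -> illegal
(2,3): no bracket -> illegal
(2,4): flips 2 -> legal
(2,7): no bracket -> illegal
(3,6): no bracket -> illegal
(4,6): flips 1 -> legal
(5,6): no bracket -> illegal
(6,4): flips 2 -> legal
(6,5): flips 1 -> legal
(7,2): no bracket -> illegal
(7,3): flips 1 -> legal
(7,4): flips 1 -> legal
B mobility = 9
-- W to move --
(1,5): no bracket -> illegal
(1,7): no bracket -> illegal
(2,1): flips 2 -> legal
(2,2): no bracket -> illegal
(2,3): flips 3 -> legal
(2,4): no bracket -> illegal
(2,7): flips 1 -> legal
(3,0): flips 2 -> legal
(3,1): flips 2 -> legal
(3,6): flips 2 -> legal
(3,7): no bracket -> illegal
(4,0): flips 4 -> legal
(4,6): no bracket -> illegal
(5,0): no bracket -> illegal
(5,1): flips 2 -> legal
(5,6): flips 1 -> legal
(5,7): no bracket -> illegal
(6,1): flips 3 -> legal
(6,4): no bracket -> illegal
(6,5): flips 1 -> legal
(6,7): no bracket -> illegal
(7,1): no bracket -> illegal
(7,2): no bracket -> illegal
(7,3): no bracket -> illegal
(7,5): no bracket -> illegal
(7,6): no bracket -> illegal
(7,7): no bracket -> illegal
W mobility = 11

Answer: B=9 W=11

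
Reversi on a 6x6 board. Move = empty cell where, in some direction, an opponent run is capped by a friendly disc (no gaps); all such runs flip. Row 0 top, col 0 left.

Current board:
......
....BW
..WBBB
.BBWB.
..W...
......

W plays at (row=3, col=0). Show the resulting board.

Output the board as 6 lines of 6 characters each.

Answer: ......
....BW
..WBBB
WWWWB.
..W...
......

Derivation:
Place W at (3,0); scan 8 dirs for brackets.
Dir NW: edge -> no flip
Dir N: first cell '.' (not opp) -> no flip
Dir NE: first cell '.' (not opp) -> no flip
Dir W: edge -> no flip
Dir E: opp run (3,1) (3,2) capped by W -> flip
Dir SW: edge -> no flip
Dir S: first cell '.' (not opp) -> no flip
Dir SE: first cell '.' (not opp) -> no flip
All flips: (3,1) (3,2)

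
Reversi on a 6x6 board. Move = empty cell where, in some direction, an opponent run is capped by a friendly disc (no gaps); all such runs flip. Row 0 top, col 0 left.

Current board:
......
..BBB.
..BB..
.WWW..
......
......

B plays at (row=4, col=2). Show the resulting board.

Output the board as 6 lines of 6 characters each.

Answer: ......
..BBB.
..BB..
.WBW..
..B...
......

Derivation:
Place B at (4,2); scan 8 dirs for brackets.
Dir NW: opp run (3,1), next='.' -> no flip
Dir N: opp run (3,2) capped by B -> flip
Dir NE: opp run (3,3), next='.' -> no flip
Dir W: first cell '.' (not opp) -> no flip
Dir E: first cell '.' (not opp) -> no flip
Dir SW: first cell '.' (not opp) -> no flip
Dir S: first cell '.' (not opp) -> no flip
Dir SE: first cell '.' (not opp) -> no flip
All flips: (3,2)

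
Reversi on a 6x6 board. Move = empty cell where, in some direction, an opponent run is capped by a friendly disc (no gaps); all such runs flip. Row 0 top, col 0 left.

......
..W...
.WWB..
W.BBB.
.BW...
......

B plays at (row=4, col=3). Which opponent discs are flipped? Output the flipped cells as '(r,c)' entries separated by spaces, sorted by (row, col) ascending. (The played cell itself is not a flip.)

Answer: (4,2)

Derivation:
Dir NW: first cell 'B' (not opp) -> no flip
Dir N: first cell 'B' (not opp) -> no flip
Dir NE: first cell 'B' (not opp) -> no flip
Dir W: opp run (4,2) capped by B -> flip
Dir E: first cell '.' (not opp) -> no flip
Dir SW: first cell '.' (not opp) -> no flip
Dir S: first cell '.' (not opp) -> no flip
Dir SE: first cell '.' (not opp) -> no flip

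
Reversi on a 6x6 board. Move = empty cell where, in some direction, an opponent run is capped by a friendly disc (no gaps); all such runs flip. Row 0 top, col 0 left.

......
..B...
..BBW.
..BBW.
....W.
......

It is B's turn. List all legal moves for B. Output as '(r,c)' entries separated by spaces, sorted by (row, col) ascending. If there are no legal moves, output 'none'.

Answer: (1,5) (2,5) (3,5) (4,5) (5,5)

Derivation:
(1,3): no bracket -> illegal
(1,4): no bracket -> illegal
(1,5): flips 1 -> legal
(2,5): flips 1 -> legal
(3,5): flips 1 -> legal
(4,3): no bracket -> illegal
(4,5): flips 1 -> legal
(5,3): no bracket -> illegal
(5,4): no bracket -> illegal
(5,5): flips 1 -> legal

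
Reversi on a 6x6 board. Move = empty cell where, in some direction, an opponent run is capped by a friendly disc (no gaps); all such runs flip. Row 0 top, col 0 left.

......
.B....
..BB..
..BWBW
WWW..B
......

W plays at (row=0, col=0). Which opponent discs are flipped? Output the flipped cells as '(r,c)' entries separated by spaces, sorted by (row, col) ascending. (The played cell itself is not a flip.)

Dir NW: edge -> no flip
Dir N: edge -> no flip
Dir NE: edge -> no flip
Dir W: edge -> no flip
Dir E: first cell '.' (not opp) -> no flip
Dir SW: edge -> no flip
Dir S: first cell '.' (not opp) -> no flip
Dir SE: opp run (1,1) (2,2) capped by W -> flip

Answer: (1,1) (2,2)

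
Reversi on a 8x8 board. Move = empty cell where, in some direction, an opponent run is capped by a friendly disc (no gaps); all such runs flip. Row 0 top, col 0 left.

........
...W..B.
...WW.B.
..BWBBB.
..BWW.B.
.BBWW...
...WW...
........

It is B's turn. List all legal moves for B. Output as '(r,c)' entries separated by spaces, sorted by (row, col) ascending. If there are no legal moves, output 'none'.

Answer: (0,2) (1,2) (1,4) (1,5) (4,5) (5,5) (6,2) (6,5) (7,4) (7,5)

Derivation:
(0,2): flips 2 -> legal
(0,3): no bracket -> illegal
(0,4): no bracket -> illegal
(1,2): flips 1 -> legal
(1,4): flips 2 -> legal
(1,5): flips 2 -> legal
(2,2): no bracket -> illegal
(2,5): no bracket -> illegal
(4,5): flips 2 -> legal
(5,5): flips 2 -> legal
(6,2): flips 2 -> legal
(6,5): flips 2 -> legal
(7,2): no bracket -> illegal
(7,3): no bracket -> illegal
(7,4): flips 4 -> legal
(7,5): flips 2 -> legal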